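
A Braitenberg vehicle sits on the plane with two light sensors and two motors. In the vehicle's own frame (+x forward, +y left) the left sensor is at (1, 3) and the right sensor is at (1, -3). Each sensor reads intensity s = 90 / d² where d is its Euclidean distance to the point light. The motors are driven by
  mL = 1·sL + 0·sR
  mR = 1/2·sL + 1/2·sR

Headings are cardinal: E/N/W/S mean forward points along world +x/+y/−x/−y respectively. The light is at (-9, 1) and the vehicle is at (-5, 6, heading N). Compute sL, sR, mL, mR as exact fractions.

90/37 18/17 90/37 1098/629

left sensor world pos  = (-8, 7); dL² = 37
right sensor world pos = (-2, 7); dR² = 85
sL = 90/37 = 90/37
sR = 90/85 = 18/17
mL = 1·sL + 0·sR = 90/37
mR = 1/2·sL + 1/2·sR = 1098/629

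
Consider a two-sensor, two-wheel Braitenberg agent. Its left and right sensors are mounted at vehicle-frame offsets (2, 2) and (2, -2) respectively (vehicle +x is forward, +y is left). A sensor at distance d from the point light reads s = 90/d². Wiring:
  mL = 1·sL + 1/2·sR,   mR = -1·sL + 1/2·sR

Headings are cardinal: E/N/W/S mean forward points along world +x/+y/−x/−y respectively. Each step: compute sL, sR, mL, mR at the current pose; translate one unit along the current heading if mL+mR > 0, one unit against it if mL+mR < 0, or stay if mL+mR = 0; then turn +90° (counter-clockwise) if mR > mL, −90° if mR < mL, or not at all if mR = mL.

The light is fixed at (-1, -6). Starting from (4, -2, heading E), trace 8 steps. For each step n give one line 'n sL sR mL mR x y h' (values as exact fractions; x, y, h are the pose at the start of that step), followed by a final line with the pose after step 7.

0 18/17 90/53 1719/901 -189/901 4 -2 E
1 45/34 9/2 243/68 63/68 5 -2 S
2 90/17 90/41 4455/697 -2925/697 5 -3 W
3 45/17 45/37 4095/1258 -2565/1258 4 -3 N
4 18/17 90/53 1719/901 -189/901 4 -2 E
5 45/34 9/2 243/68 63/68 5 -2 S
6 90/17 90/41 4455/697 -2925/697 5 -3 W
7 45/17 45/37 4095/1258 -2565/1258 4 -3 N
final 4 -2 E

n=0: pose=(4,-2,E); sL=18/17, sR=90/53; mL=1719/901, mR=-189/901; mL+mR=90/53 → advance +1; mR−mL=-36/17 → turn -1·90°
n=1: pose=(5,-2,S); sL=45/34, sR=9/2; mL=243/68, mR=63/68; mL+mR=9/2 → advance +1; mR−mL=-45/17 → turn -1·90°
n=2: pose=(5,-3,W); sL=90/17, sR=90/41; mL=4455/697, mR=-2925/697; mL+mR=90/41 → advance +1; mR−mL=-180/17 → turn -1·90°
n=3: pose=(4,-3,N); sL=45/17, sR=45/37; mL=4095/1258, mR=-2565/1258; mL+mR=45/37 → advance +1; mR−mL=-90/17 → turn -1·90°
n=4: pose=(4,-2,E); sL=18/17, sR=90/53; mL=1719/901, mR=-189/901; mL+mR=90/53 → advance +1; mR−mL=-36/17 → turn -1·90°
n=5: pose=(5,-2,S); sL=45/34, sR=9/2; mL=243/68, mR=63/68; mL+mR=9/2 → advance +1; mR−mL=-45/17 → turn -1·90°
n=6: pose=(5,-3,W); sL=90/17, sR=90/41; mL=4455/697, mR=-2925/697; mL+mR=90/41 → advance +1; mR−mL=-180/17 → turn -1·90°
n=7: pose=(4,-3,N); sL=45/17, sR=45/37; mL=4095/1258, mR=-2565/1258; mL+mR=45/37 → advance +1; mR−mL=-90/17 → turn -1·90°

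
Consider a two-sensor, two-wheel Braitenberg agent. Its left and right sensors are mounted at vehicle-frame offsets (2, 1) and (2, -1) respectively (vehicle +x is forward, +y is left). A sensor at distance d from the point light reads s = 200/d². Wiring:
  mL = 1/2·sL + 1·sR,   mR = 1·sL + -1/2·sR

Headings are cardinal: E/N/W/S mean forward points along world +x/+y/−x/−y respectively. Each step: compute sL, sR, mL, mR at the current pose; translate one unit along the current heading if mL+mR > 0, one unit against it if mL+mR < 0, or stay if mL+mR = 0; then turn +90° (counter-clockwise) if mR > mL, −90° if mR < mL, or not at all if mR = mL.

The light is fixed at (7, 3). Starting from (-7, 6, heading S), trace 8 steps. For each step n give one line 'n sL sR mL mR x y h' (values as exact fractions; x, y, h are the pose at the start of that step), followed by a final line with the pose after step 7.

0 20/17 100/113 2830/1921 1410/1921 -7 6 S
1 200/257 40/53 15580/13621 5460/13621 -7 5 W
2 25/34 50/53 4725/3604 475/1802 -8 5 N
3 40/37 200/173 10860/6401 3220/6401 -8 6 E
4 20/17 100/113 2830/1921 1410/1921 -7 6 S
5 200/257 40/53 15580/13621 5460/13621 -7 5 W
6 25/34 50/53 4725/3604 475/1802 -8 5 N
7 40/37 200/173 10860/6401 3220/6401 -8 6 E
final -7 6 S

n=0: pose=(-7,6,S); sL=20/17, sR=100/113; mL=2830/1921, mR=1410/1921; mL+mR=4240/1921 → advance +1; mR−mL=-1420/1921 → turn -1·90°
n=1: pose=(-7,5,W); sL=200/257, sR=40/53; mL=15580/13621, mR=5460/13621; mL+mR=21040/13621 → advance +1; mR−mL=-10120/13621 → turn -1·90°
n=2: pose=(-8,5,N); sL=25/34, sR=50/53; mL=4725/3604, mR=475/1802; mL+mR=5675/3604 → advance +1; mR−mL=-3775/3604 → turn -1·90°
n=3: pose=(-8,6,E); sL=40/37, sR=200/173; mL=10860/6401, mR=3220/6401; mL+mR=14080/6401 → advance +1; mR−mL=-7640/6401 → turn -1·90°
n=4: pose=(-7,6,S); sL=20/17, sR=100/113; mL=2830/1921, mR=1410/1921; mL+mR=4240/1921 → advance +1; mR−mL=-1420/1921 → turn -1·90°
n=5: pose=(-7,5,W); sL=200/257, sR=40/53; mL=15580/13621, mR=5460/13621; mL+mR=21040/13621 → advance +1; mR−mL=-10120/13621 → turn -1·90°
n=6: pose=(-8,5,N); sL=25/34, sR=50/53; mL=4725/3604, mR=475/1802; mL+mR=5675/3604 → advance +1; mR−mL=-3775/3604 → turn -1·90°
n=7: pose=(-8,6,E); sL=40/37, sR=200/173; mL=10860/6401, mR=3220/6401; mL+mR=14080/6401 → advance +1; mR−mL=-7640/6401 → turn -1·90°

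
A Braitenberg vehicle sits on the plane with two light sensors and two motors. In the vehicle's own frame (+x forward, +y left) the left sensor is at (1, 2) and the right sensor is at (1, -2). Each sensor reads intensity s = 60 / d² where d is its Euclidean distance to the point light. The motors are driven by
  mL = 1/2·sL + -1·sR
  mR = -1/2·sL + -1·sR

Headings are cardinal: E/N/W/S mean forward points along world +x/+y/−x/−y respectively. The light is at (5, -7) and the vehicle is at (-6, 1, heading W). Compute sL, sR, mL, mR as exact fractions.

1/3 15/61 -29/366 -151/366

left sensor world pos  = (-7, -1); dL² = 180
right sensor world pos = (-7, 3); dR² = 244
sL = 60/180 = 1/3
sR = 60/244 = 15/61
mL = 1/2·sL + -1·sR = -29/366
mR = -1/2·sL + -1·sR = -151/366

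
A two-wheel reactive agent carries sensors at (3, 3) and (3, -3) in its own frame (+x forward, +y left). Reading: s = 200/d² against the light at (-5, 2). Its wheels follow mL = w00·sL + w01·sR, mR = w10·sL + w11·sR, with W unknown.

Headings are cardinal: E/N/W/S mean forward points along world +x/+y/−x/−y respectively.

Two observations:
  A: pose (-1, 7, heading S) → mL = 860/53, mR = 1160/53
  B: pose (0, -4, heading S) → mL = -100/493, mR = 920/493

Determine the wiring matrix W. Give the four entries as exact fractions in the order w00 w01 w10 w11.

obs A: pose=(-1,7,S) → sL=200/53, sR=40, mL=860/53, mR=1160/53
obs B: pose=(0,-4,S) → sL=40/29, sR=40/17, mL=-100/493, mR=920/493
sensor matrix S = [[200/53, 40], [40/29, 40/17]]; det S = -1209600/26129
solve [mL_A; mL_B] = S·[w00; w01] and [mR_A; mR_B] = S·[w10; w11]:
  w00 = -1, w01 = 1/2, w10 = 1/2, w11 = 1/2

-1 1/2 1/2 1/2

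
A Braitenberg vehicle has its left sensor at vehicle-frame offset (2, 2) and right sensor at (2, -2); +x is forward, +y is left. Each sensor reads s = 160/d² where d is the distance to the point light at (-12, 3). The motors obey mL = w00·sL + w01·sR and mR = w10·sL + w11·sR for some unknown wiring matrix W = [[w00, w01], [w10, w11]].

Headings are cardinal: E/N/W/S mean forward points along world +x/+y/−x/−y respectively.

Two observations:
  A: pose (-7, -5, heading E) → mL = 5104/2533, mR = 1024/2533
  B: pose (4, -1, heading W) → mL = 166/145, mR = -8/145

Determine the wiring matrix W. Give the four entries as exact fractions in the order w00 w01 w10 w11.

1/2 1 1/2 -1/2

obs A: pose=(-7,-5,E) → sL=32/17, sR=160/149, mL=5104/2533, mR=1024/2533
obs B: pose=(4,-1,W) → sL=20/29, sR=4/5, mL=166/145, mR=-8/145
sensor matrix S = [[32/17, 160/149], [20/29, 4/5]]; det S = 281088/367285
solve [mL_A; mL_B] = S·[w00; w01] and [mR_A; mR_B] = S·[w10; w11]:
  w00 = 1/2, w01 = 1, w10 = 1/2, w11 = -1/2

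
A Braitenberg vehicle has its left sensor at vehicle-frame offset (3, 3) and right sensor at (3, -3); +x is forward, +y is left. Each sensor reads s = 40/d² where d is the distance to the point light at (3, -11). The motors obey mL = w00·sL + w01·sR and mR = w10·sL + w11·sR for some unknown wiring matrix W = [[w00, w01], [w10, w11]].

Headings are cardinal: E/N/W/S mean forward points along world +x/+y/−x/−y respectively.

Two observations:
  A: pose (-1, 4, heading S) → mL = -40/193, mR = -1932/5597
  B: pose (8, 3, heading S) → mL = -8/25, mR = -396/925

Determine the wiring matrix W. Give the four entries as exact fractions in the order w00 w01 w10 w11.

obs A: pose=(-1,4,S) → sL=8/29, sR=40/193, mL=-40/193, mR=-1932/5597
obs B: pose=(8,3,S) → sL=8/37, sR=8/25, mL=-8/25, mR=-396/925
sensor matrix S = [[8/29, 40/193], [8/37, 8/25]]; det S = 225024/5177225
solve [mL_A; mL_B] = S·[w00; w01] and [mR_A; mR_B] = S·[w10; w11]:
  w00 = 0, w01 = -1, w10 = -1/2, w11 = -1

0 -1 -1/2 -1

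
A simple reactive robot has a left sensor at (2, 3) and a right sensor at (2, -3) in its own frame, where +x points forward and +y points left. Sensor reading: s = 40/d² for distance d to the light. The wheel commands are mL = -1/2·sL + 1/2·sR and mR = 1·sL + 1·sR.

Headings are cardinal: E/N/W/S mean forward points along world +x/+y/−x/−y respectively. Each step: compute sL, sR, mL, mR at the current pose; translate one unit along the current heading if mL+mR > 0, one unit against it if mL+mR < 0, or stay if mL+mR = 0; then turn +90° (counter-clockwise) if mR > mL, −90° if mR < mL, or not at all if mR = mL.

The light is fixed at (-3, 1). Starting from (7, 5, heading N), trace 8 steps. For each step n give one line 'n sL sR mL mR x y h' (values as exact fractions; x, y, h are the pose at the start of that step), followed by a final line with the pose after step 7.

n=0: pose=(7,5,N); sL=8/17, sR=8/41; mL=-96/697, mR=464/697; mL+mR=368/697 → advance +1; mR−mL=560/697 → turn +1·90°
n=1: pose=(7,6,W); sL=10/17, sR=5/16; mL=-75/544, mR=245/272; mL+mR=415/544 → advance +1; mR−mL=565/544 → turn +1·90°
n=2: pose=(6,6,S); sL=40/153, sR=8/9; mL=16/51, mR=176/153; mL+mR=224/153 → advance +1; mR−mL=128/153 → turn +1·90°
n=3: pose=(6,5,E); sL=4/17, sR=20/61; mL=48/1037, mR=584/1037; mL+mR=632/1037 → advance +1; mR−mL=536/1037 → turn +1·90°
n=4: pose=(7,5,N); sL=8/17, sR=8/41; mL=-96/697, mR=464/697; mL+mR=368/697 → advance +1; mR−mL=560/697 → turn +1·90°
n=5: pose=(7,6,W); sL=10/17, sR=5/16; mL=-75/544, mR=245/272; mL+mR=415/544 → advance +1; mR−mL=565/544 → turn +1·90°
n=6: pose=(6,6,S); sL=40/153, sR=8/9; mL=16/51, mR=176/153; mL+mR=224/153 → advance +1; mR−mL=128/153 → turn +1·90°
n=7: pose=(6,5,E); sL=4/17, sR=20/61; mL=48/1037, mR=584/1037; mL+mR=632/1037 → advance +1; mR−mL=536/1037 → turn +1·90°

0 8/17 8/41 -96/697 464/697 7 5 N
1 10/17 5/16 -75/544 245/272 7 6 W
2 40/153 8/9 16/51 176/153 6 6 S
3 4/17 20/61 48/1037 584/1037 6 5 E
4 8/17 8/41 -96/697 464/697 7 5 N
5 10/17 5/16 -75/544 245/272 7 6 W
6 40/153 8/9 16/51 176/153 6 6 S
7 4/17 20/61 48/1037 584/1037 6 5 E
final 7 5 N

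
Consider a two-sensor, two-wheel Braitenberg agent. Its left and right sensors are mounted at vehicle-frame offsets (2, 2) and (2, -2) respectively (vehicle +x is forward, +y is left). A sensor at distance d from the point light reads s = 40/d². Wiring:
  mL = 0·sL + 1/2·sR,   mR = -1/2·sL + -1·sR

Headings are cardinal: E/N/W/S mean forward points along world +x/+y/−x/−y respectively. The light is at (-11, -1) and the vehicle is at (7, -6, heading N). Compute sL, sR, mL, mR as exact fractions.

8/53 40/409 20/409 -3756/21677

left sensor world pos  = (5, -4); dL² = 265
right sensor world pos = (9, -4); dR² = 409
sL = 40/265 = 8/53
sR = 40/409 = 40/409
mL = 0·sL + 1/2·sR = 20/409
mR = -1/2·sL + -1·sR = -3756/21677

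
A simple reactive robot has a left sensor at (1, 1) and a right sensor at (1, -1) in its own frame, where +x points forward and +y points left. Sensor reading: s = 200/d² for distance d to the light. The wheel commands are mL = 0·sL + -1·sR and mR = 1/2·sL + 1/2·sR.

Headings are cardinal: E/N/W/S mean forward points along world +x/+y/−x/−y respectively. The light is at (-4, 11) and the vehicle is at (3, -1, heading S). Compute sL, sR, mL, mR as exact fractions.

200/233 40/41 -40/41 8760/9553

left sensor world pos  = (4, -2); dL² = 233
right sensor world pos = (2, -2); dR² = 205
sL = 200/233 = 200/233
sR = 200/205 = 40/41
mL = 0·sL + -1·sR = -40/41
mR = 1/2·sL + 1/2·sR = 8760/9553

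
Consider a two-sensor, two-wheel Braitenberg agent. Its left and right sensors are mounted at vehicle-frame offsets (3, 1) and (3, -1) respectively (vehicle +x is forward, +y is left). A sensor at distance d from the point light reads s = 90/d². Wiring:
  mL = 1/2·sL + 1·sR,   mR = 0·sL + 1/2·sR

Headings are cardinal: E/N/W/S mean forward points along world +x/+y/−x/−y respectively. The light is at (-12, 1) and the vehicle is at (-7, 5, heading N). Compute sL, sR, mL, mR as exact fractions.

18/13 18/17 387/221 9/17

left sensor world pos  = (-8, 8); dL² = 65
right sensor world pos = (-6, 8); dR² = 85
sL = 90/65 = 18/13
sR = 90/85 = 18/17
mL = 1/2·sL + 1·sR = 387/221
mR = 0·sL + 1/2·sR = 9/17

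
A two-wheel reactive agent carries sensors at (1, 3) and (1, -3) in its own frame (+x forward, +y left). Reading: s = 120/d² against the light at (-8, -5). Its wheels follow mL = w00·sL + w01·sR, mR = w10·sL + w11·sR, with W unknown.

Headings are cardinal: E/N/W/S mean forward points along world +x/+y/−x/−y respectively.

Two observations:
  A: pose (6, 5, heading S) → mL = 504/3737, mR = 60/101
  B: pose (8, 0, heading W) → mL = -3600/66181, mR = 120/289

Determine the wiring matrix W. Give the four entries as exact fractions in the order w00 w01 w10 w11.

-1/2 1/2 0 1

obs A: pose=(6,5,S) → sL=12/37, sR=60/101, mL=504/3737, mR=60/101
obs B: pose=(8,0,W) → sL=120/229, sR=120/289, mL=-3600/66181, mR=120/289
sensor matrix S = [[12/37, 60/101], [120/229, 120/289]]; det S = -43683840/247318397
solve [mL_A; mL_B] = S·[w00; w01] and [mR_A; mR_B] = S·[w10; w11]:
  w00 = -1/2, w01 = 1/2, w10 = 0, w11 = 1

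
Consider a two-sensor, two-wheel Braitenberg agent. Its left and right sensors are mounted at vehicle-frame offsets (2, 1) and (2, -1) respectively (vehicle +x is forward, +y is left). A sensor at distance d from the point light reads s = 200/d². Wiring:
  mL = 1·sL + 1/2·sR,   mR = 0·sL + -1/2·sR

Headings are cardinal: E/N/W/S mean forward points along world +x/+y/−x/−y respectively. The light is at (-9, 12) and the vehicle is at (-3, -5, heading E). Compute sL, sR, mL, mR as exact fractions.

left sensor world pos  = (-1, -4); dL² = 320
right sensor world pos = (-1, -6); dR² = 388
sL = 200/320 = 5/8
sR = 200/388 = 50/97
mL = 1·sL + 1/2·sR = 685/776
mR = 0·sL + -1/2·sR = -25/97

5/8 50/97 685/776 -25/97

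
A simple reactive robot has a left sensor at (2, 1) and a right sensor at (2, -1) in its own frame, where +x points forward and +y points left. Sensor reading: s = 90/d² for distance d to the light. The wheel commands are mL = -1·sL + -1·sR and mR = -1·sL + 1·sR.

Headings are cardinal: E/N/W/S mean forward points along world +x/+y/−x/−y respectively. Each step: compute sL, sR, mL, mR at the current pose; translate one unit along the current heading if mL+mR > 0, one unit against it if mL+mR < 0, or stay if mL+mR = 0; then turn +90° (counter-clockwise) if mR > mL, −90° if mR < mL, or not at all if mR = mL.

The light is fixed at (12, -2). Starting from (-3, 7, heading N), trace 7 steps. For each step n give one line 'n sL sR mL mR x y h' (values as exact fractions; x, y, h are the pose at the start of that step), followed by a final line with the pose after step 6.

n=0: pose=(-3,7,N); sL=90/377, sR=90/317; mL=-62460/119509, mR=5400/119509; mL+mR=-180/377 → advance -1; mR−mL=180/317 → turn +1·90°
n=1: pose=(-3,6,W); sL=45/169, sR=9/37; mL=-3186/6253, mR=-144/6253; mL+mR=-90/169 → advance -1; mR−mL=18/37 → turn +1·90°
n=2: pose=(-2,6,S); sL=18/41, sR=10/29; mL=-932/1189, mR=-112/1189; mL+mR=-36/41 → advance -1; mR−mL=20/29 → turn +1·90°
n=3: pose=(-2,7,E); sL=45/122, sR=45/104; mL=-5085/6344, mR=405/6344; mL+mR=-45/61 → advance -1; mR−mL=45/52 → turn +1·90°
n=4: pose=(-3,7,N); sL=90/377, sR=90/317; mL=-62460/119509, mR=5400/119509; mL+mR=-180/377 → advance -1; mR−mL=180/317 → turn +1·90°
n=5: pose=(-3,6,W); sL=45/169, sR=9/37; mL=-3186/6253, mR=-144/6253; mL+mR=-90/169 → advance -1; mR−mL=18/37 → turn +1·90°
n=6: pose=(-2,6,S); sL=18/41, sR=10/29; mL=-932/1189, mR=-112/1189; mL+mR=-36/41 → advance -1; mR−mL=20/29 → turn +1·90°

0 90/377 90/317 -62460/119509 5400/119509 -3 7 N
1 45/169 9/37 -3186/6253 -144/6253 -3 6 W
2 18/41 10/29 -932/1189 -112/1189 -2 6 S
3 45/122 45/104 -5085/6344 405/6344 -2 7 E
4 90/377 90/317 -62460/119509 5400/119509 -3 7 N
5 45/169 9/37 -3186/6253 -144/6253 -3 6 W
6 18/41 10/29 -932/1189 -112/1189 -2 6 S
final -2 7 E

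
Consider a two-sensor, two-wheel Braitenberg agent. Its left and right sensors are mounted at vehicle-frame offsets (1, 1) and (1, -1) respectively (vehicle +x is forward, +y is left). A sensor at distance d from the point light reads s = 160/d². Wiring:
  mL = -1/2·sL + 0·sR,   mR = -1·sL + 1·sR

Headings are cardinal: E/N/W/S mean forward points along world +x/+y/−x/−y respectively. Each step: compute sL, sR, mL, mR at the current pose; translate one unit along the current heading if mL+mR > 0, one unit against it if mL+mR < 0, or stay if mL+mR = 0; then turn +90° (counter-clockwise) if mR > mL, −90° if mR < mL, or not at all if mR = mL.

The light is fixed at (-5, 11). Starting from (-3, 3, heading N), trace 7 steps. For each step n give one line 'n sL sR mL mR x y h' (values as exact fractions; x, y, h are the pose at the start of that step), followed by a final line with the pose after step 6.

n=0: pose=(-3,3,N); sL=16/5, sR=80/29; mL=-8/5, mR=-64/145; mL+mR=-296/145 → advance -1; mR−mL=168/145 → turn +1·90°
n=1: pose=(-3,2,W); sL=160/101, sR=32/13; mL=-80/101, mR=1152/1313; mL+mR=112/1313 → advance +1; mR−mL=2192/1313 → turn +1·90°
n=2: pose=(-4,2,S); sL=20/13, sR=8/5; mL=-10/13, mR=4/65; mL+mR=-46/65 → advance -1; mR−mL=54/65 → turn +1·90°
n=3: pose=(-4,3,E); sL=160/53, sR=32/17; mL=-80/53, mR=-1024/901; mL+mR=-2384/901 → advance -1; mR−mL=336/901 → turn +1·90°
n=4: pose=(-5,3,N); sL=16/5, sR=16/5; mL=-8/5, mR=0; mL+mR=-8/5 → advance -1; mR−mL=8/5 → turn +1·90°
n=5: pose=(-5,2,W); sL=160/101, sR=32/13; mL=-80/101, mR=1152/1313; mL+mR=112/1313 → advance +1; mR−mL=2192/1313 → turn +1·90°
n=6: pose=(-6,2,S); sL=8/5, sR=20/13; mL=-4/5, mR=-4/65; mL+mR=-56/65 → advance -1; mR−mL=48/65 → turn +1·90°

0 16/5 80/29 -8/5 -64/145 -3 3 N
1 160/101 32/13 -80/101 1152/1313 -3 2 W
2 20/13 8/5 -10/13 4/65 -4 2 S
3 160/53 32/17 -80/53 -1024/901 -4 3 E
4 16/5 16/5 -8/5 0 -5 3 N
5 160/101 32/13 -80/101 1152/1313 -5 2 W
6 8/5 20/13 -4/5 -4/65 -6 2 S
final -6 3 E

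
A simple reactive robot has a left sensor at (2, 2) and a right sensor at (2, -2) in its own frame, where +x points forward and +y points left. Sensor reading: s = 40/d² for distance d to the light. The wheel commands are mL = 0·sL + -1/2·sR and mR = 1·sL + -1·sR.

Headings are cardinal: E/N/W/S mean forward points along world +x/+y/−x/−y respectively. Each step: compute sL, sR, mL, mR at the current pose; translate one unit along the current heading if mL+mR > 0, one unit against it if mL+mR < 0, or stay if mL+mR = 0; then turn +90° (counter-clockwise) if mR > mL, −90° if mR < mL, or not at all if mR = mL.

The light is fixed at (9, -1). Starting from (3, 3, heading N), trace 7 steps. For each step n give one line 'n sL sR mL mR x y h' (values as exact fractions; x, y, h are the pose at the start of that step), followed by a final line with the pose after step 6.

n=0: pose=(3,3,N); sL=2/5, sR=10/13; mL=-5/13, mR=-24/65; mL+mR=-49/65 → advance -1; mR−mL=1/65 → turn +1·90°
n=1: pose=(3,2,W); sL=8/13, sR=40/89; mL=-20/89, mR=192/1157; mL+mR=-68/1157 → advance -1; mR−mL=452/1157 → turn +1·90°
n=2: pose=(4,2,S); sL=4, sR=4/5; mL=-2/5, mR=16/5; mL+mR=14/5 → advance +1; mR−mL=18/5 → turn +1·90°
n=3: pose=(4,1,E); sL=8/5, sR=40/9; mL=-20/9, mR=-128/45; mL+mR=-76/15 → advance -1; mR−mL=-28/45 → turn -1·90°
n=4: pose=(3,1,S); sL=5/2, sR=5/8; mL=-5/16, mR=15/8; mL+mR=25/16 → advance +1; mR−mL=35/16 → turn +1·90°
n=5: pose=(3,0,E); sL=8/5, sR=40/17; mL=-20/17, mR=-64/85; mL+mR=-164/85 → advance -1; mR−mL=36/85 → turn +1·90°
n=6: pose=(2,0,N); sL=4/9, sR=20/17; mL=-10/17, mR=-112/153; mL+mR=-202/153 → advance -1; mR−mL=-22/153 → turn -1·90°

0 2/5 10/13 -5/13 -24/65 3 3 N
1 8/13 40/89 -20/89 192/1157 3 2 W
2 4 4/5 -2/5 16/5 4 2 S
3 8/5 40/9 -20/9 -128/45 4 1 E
4 5/2 5/8 -5/16 15/8 3 1 S
5 8/5 40/17 -20/17 -64/85 3 0 E
6 4/9 20/17 -10/17 -112/153 2 0 N
final 2 -1 E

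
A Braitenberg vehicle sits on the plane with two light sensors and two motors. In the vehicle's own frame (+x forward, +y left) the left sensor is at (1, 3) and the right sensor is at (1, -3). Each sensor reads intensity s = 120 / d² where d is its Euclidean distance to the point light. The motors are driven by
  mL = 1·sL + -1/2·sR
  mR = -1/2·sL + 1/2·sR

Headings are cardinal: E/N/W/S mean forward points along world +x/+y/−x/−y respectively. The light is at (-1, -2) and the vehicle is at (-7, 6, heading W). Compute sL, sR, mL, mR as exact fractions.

left sensor world pos  = (-8, 3); dL² = 74
right sensor world pos = (-8, 9); dR² = 170
sL = 120/74 = 60/37
sR = 120/170 = 12/17
mL = 1·sL + -1/2·sR = 798/629
mR = -1/2·sL + 1/2·sR = -288/629

60/37 12/17 798/629 -288/629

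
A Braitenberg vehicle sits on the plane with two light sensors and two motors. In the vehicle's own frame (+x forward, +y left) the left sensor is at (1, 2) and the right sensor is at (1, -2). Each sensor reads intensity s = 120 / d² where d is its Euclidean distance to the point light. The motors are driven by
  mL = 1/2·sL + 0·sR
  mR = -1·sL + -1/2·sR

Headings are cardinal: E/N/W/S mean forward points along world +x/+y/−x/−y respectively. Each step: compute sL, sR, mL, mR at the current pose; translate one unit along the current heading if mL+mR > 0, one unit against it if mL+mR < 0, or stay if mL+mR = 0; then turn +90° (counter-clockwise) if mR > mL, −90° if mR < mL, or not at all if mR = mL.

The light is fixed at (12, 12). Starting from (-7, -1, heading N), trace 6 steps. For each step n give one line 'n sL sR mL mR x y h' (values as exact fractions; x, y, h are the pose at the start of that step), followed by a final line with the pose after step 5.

n=0: pose=(-7,-1,N); sL=8/39, sR=120/433; mL=4/39, mR=-5804/16887; mL+mR=-4072/16887 → advance -1; mR−mL=-2512/5629 → turn -1·90°
n=1: pose=(-7,-2,E); sL=10/39, sR=6/29; mL=5/39, mR=-407/1131; mL+mR=-262/1131 → advance -1; mR−mL=-184/377 → turn -1·90°
n=2: pose=(-8,-2,S); sL=40/183, sR=120/709; mL=20/183, mR=-39340/129747; mL+mR=-25160/129747 → advance -1; mR−mL=-17840/43249 → turn -1·90°
n=3: pose=(-8,-1,W); sL=20/111, sR=60/281; mL=10/111, mR=-8950/31191; mL+mR=-6140/31191 → advance -1; mR−mL=-3920/10397 → turn -1·90°
n=4: pose=(-7,-1,N); sL=8/39, sR=120/433; mL=4/39, mR=-5804/16887; mL+mR=-4072/16887 → advance -1; mR−mL=-2512/5629 → turn -1·90°
n=5: pose=(-7,-2,E); sL=10/39, sR=6/29; mL=5/39, mR=-407/1131; mL+mR=-262/1131 → advance -1; mR−mL=-184/377 → turn -1·90°

0 8/39 120/433 4/39 -5804/16887 -7 -1 N
1 10/39 6/29 5/39 -407/1131 -7 -2 E
2 40/183 120/709 20/183 -39340/129747 -8 -2 S
3 20/111 60/281 10/111 -8950/31191 -8 -1 W
4 8/39 120/433 4/39 -5804/16887 -7 -1 N
5 10/39 6/29 5/39 -407/1131 -7 -2 E
final -8 -2 S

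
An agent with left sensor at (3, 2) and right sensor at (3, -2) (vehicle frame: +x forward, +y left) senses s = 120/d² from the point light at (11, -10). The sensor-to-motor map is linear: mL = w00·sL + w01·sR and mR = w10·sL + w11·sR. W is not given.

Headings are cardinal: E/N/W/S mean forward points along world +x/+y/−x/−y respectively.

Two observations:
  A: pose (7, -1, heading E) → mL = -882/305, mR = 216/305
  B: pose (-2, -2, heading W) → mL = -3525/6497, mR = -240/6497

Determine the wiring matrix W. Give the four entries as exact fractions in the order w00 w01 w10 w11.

obs A: pose=(7,-1,E) → sL=60/61, sR=12/5, mL=-882/305, mR=216/305
obs B: pose=(-2,-2,W) → sL=30/73, sR=30/89, mL=-3525/6497, mR=-240/6497
sensor matrix S = [[60/61, 12/5], [30/73, 30/89]]; det S = -259488/396317
solve [mL_A; mL_B] = S·[w00; w01] and [mR_A; mR_B] = S·[w10; w11]:
  w00 = -1/2, w01 = -1, w10 = -1/2, w11 = 1/2

-1/2 -1 -1/2 1/2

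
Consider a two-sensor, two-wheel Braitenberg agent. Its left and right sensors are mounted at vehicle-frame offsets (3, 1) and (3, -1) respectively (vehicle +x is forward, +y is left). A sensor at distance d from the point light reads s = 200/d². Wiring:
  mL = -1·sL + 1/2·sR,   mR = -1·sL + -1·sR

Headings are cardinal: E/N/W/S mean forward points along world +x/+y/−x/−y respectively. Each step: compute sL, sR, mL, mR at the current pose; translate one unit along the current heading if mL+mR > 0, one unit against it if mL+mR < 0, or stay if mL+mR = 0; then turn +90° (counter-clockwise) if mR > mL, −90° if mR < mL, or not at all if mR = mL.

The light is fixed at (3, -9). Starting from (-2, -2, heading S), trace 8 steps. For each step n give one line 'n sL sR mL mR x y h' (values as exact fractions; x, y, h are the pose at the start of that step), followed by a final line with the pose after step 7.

n=0: pose=(-2,-2,S); sL=25/4, sR=50/13; mL=-225/52, mR=-525/52; mL+mR=-375/26 → advance -1; mR−mL=-75/13 → turn -1·90°
n=1: pose=(-2,-1,W); sL=200/113, sR=40/29; mL=-3540/3277, mR=-10320/3277; mL+mR=-13860/3277 → advance -1; mR−mL=-60/29 → turn -1·90°
n=2: pose=(-1,-1,N); sL=100/73, sR=20/13; mL=-570/949, mR=-2760/949; mL+mR=-3330/949 → advance -1; mR−mL=-30/13 → turn -1·90°
n=3: pose=(-1,-2,E); sL=40/13, sR=200/37; mL=-180/481, mR=-4080/481; mL+mR=-4260/481 → advance -1; mR−mL=-300/37 → turn -1·90°
n=4: pose=(-2,-2,S); sL=25/4, sR=50/13; mL=-225/52, mR=-525/52; mL+mR=-375/26 → advance -1; mR−mL=-75/13 → turn -1·90°
n=5: pose=(-2,-1,W); sL=200/113, sR=40/29; mL=-3540/3277, mR=-10320/3277; mL+mR=-13860/3277 → advance -1; mR−mL=-60/29 → turn -1·90°
n=6: pose=(-1,-1,N); sL=100/73, sR=20/13; mL=-570/949, mR=-2760/949; mL+mR=-3330/949 → advance -1; mR−mL=-30/13 → turn -1·90°
n=7: pose=(-1,-2,E); sL=40/13, sR=200/37; mL=-180/481, mR=-4080/481; mL+mR=-4260/481 → advance -1; mR−mL=-300/37 → turn -1·90°

0 25/4 50/13 -225/52 -525/52 -2 -2 S
1 200/113 40/29 -3540/3277 -10320/3277 -2 -1 W
2 100/73 20/13 -570/949 -2760/949 -1 -1 N
3 40/13 200/37 -180/481 -4080/481 -1 -2 E
4 25/4 50/13 -225/52 -525/52 -2 -2 S
5 200/113 40/29 -3540/3277 -10320/3277 -2 -1 W
6 100/73 20/13 -570/949 -2760/949 -1 -1 N
7 40/13 200/37 -180/481 -4080/481 -1 -2 E
final -2 -2 S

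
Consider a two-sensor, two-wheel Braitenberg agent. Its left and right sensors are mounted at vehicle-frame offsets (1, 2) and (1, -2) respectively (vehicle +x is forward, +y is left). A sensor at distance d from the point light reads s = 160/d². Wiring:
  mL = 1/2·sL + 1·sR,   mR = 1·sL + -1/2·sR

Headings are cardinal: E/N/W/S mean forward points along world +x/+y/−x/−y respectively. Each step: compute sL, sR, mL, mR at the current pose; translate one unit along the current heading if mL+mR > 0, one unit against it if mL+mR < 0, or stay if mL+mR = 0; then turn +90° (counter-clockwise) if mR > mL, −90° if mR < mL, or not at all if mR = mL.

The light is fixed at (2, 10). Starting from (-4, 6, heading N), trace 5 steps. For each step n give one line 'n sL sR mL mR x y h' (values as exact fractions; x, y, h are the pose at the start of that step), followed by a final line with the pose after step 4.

0 160/73 32/5 2736/365 -368/365 -4 6 N
1 80/13 16/5 408/65 296/65 -4 7 E
2 32/5 32/13 368/65 336/65 -3 7 S
3 20/9 4 46/9 2/9 -3 6 W
4 160/73 32/5 2736/365 -368/365 -4 6 N
final -4 7 E

n=0: pose=(-4,6,N); sL=160/73, sR=32/5; mL=2736/365, mR=-368/365; mL+mR=2368/365 → advance +1; mR−mL=-3104/365 → turn -1·90°
n=1: pose=(-4,7,E); sL=80/13, sR=16/5; mL=408/65, mR=296/65; mL+mR=704/65 → advance +1; mR−mL=-112/65 → turn -1·90°
n=2: pose=(-3,7,S); sL=32/5, sR=32/13; mL=368/65, mR=336/65; mL+mR=704/65 → advance +1; mR−mL=-32/65 → turn -1·90°
n=3: pose=(-3,6,W); sL=20/9, sR=4; mL=46/9, mR=2/9; mL+mR=16/3 → advance +1; mR−mL=-44/9 → turn -1·90°
n=4: pose=(-4,6,N); sL=160/73, sR=32/5; mL=2736/365, mR=-368/365; mL+mR=2368/365 → advance +1; mR−mL=-3104/365 → turn -1·90°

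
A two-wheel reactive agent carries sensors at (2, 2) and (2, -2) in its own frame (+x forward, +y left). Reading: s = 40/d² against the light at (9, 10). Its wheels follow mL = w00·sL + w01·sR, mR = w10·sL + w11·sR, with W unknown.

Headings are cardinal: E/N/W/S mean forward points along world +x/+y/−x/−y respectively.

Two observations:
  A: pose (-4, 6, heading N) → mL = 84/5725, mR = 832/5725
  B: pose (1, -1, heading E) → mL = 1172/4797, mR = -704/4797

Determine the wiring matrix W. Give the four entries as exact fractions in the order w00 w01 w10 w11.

1 -1/2 -1 1

obs A: pose=(-4,6,N) → sL=40/229, sR=8/25, mL=84/5725, mR=832/5725
obs B: pose=(1,-1,E) → sL=40/117, sR=8/41, mL=1172/4797, mR=-704/4797
sensor matrix S = [[40/229, 8/25], [40/117, 8/41]]; det S = -413696/5492565
solve [mL_A; mL_B] = S·[w00; w01] and [mR_A; mR_B] = S·[w10; w11]:
  w00 = 1, w01 = -1/2, w10 = -1, w11 = 1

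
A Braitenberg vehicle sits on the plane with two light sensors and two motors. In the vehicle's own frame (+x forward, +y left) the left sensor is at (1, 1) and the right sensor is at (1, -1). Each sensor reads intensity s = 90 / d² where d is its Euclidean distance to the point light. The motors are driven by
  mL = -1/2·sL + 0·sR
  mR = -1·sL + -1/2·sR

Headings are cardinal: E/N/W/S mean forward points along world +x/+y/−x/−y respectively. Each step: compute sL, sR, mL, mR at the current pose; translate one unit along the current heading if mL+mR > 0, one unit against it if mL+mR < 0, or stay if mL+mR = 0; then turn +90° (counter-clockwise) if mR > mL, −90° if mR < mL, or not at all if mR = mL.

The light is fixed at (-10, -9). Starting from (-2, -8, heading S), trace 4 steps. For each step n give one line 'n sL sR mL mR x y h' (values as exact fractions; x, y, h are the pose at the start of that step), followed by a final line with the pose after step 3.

0 10/9 90/49 -5/9 -895/441 -2 -8 S
1 9/5 45/29 -9/10 -747/290 -2 -7 W
2 90/73 90/109 -45/73 -13095/7957 -1 -7 N
3 45/52 9/10 -45/104 -171/130 -1 -8 E
final -2 -8 S

n=0: pose=(-2,-8,S); sL=10/9, sR=90/49; mL=-5/9, mR=-895/441; mL+mR=-380/147 → advance -1; mR−mL=-650/441 → turn -1·90°
n=1: pose=(-2,-7,W); sL=9/5, sR=45/29; mL=-9/10, mR=-747/290; mL+mR=-504/145 → advance -1; mR−mL=-243/145 → turn -1·90°
n=2: pose=(-1,-7,N); sL=90/73, sR=90/109; mL=-45/73, mR=-13095/7957; mL+mR=-18000/7957 → advance -1; mR−mL=-8190/7957 → turn -1·90°
n=3: pose=(-1,-8,E); sL=45/52, sR=9/10; mL=-45/104, mR=-171/130; mL+mR=-909/520 → advance -1; mR−mL=-459/520 → turn -1·90°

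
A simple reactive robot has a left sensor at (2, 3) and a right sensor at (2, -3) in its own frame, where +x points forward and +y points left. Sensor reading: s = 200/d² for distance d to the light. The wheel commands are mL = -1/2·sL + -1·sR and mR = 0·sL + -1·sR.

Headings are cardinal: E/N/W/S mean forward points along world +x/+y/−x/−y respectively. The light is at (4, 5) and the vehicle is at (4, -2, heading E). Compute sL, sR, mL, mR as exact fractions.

left sensor world pos  = (6, 1); dL² = 20
right sensor world pos = (6, -5); dR² = 104
sL = 200/20 = 10
sR = 200/104 = 25/13
mL = -1/2·sL + -1·sR = -90/13
mR = 0·sL + -1·sR = -25/13

10 25/13 -90/13 -25/13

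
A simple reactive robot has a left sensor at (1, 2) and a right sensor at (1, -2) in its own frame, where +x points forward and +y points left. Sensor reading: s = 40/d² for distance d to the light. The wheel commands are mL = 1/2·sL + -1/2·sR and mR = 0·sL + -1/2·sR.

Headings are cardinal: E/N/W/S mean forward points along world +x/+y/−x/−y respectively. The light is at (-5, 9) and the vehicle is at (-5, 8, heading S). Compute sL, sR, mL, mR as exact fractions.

left sensor world pos  = (-3, 7); dL² = 8
right sensor world pos = (-7, 7); dR² = 8
sL = 40/8 = 5
sR = 40/8 = 5
mL = 1/2·sL + -1/2·sR = 0
mR = 0·sL + -1/2·sR = -5/2

5 5 0 -5/2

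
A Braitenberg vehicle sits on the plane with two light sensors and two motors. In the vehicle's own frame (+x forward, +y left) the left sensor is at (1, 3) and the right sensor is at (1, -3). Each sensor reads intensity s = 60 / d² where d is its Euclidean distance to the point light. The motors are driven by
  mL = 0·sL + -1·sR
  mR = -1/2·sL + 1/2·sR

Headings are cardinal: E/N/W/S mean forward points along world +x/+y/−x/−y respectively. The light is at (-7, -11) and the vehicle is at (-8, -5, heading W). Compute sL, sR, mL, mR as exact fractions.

left sensor world pos  = (-9, -8); dL² = 13
right sensor world pos = (-9, -2); dR² = 85
sL = 60/13 = 60/13
sR = 60/85 = 12/17
mL = 0·sL + -1·sR = -12/17
mR = -1/2·sL + 1/2·sR = -432/221

60/13 12/17 -12/17 -432/221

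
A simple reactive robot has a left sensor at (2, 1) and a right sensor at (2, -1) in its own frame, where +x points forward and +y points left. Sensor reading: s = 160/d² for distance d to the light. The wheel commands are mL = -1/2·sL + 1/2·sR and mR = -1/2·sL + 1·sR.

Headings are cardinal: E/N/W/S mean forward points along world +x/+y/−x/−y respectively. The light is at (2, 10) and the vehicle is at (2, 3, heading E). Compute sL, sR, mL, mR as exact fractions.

4 40/17 -14/17 6/17

left sensor world pos  = (4, 4); dL² = 40
right sensor world pos = (4, 2); dR² = 68
sL = 160/40 = 4
sR = 160/68 = 40/17
mL = -1/2·sL + 1/2·sR = -14/17
mR = -1/2·sL + 1·sR = 6/17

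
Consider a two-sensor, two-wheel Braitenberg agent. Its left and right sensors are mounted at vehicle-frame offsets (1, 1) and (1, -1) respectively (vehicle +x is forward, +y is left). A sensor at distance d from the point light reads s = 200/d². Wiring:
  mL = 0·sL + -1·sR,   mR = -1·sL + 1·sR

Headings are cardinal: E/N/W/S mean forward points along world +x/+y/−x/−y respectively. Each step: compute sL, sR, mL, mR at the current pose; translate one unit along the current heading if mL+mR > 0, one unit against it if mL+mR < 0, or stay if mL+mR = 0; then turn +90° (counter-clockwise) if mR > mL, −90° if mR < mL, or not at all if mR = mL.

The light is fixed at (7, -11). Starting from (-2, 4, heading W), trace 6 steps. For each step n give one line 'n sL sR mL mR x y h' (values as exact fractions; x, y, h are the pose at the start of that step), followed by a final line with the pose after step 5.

n=0: pose=(-2,4,W); sL=25/37, sR=50/89; mL=-50/89, mR=-375/3293; mL+mR=-25/37 → advance -1; mR−mL=1475/3293 → turn +1·90°
n=1: pose=(-1,4,S); sL=40/49, sR=200/277; mL=-200/277, mR=-1280/13573; mL+mR=-40/49 → advance -1; mR−mL=8520/13573 → turn +1·90°
n=2: pose=(-1,5,E); sL=100/169, sR=100/137; mL=-100/137, mR=3200/23153; mL+mR=-100/169 → advance -1; mR−mL=20100/23153 → turn +1·90°
n=3: pose=(-2,5,N); sL=200/389, sR=200/353; mL=-200/353, mR=7200/137317; mL+mR=-200/389 → advance -1; mR−mL=85000/137317 → turn +1·90°
n=4: pose=(-2,4,W); sL=25/37, sR=50/89; mL=-50/89, mR=-375/3293; mL+mR=-25/37 → advance -1; mR−mL=1475/3293 → turn +1·90°
n=5: pose=(-1,4,S); sL=40/49, sR=200/277; mL=-200/277, mR=-1280/13573; mL+mR=-40/49 → advance -1; mR−mL=8520/13573 → turn +1·90°

0 25/37 50/89 -50/89 -375/3293 -2 4 W
1 40/49 200/277 -200/277 -1280/13573 -1 4 S
2 100/169 100/137 -100/137 3200/23153 -1 5 E
3 200/389 200/353 -200/353 7200/137317 -2 5 N
4 25/37 50/89 -50/89 -375/3293 -2 4 W
5 40/49 200/277 -200/277 -1280/13573 -1 4 S
final -1 5 E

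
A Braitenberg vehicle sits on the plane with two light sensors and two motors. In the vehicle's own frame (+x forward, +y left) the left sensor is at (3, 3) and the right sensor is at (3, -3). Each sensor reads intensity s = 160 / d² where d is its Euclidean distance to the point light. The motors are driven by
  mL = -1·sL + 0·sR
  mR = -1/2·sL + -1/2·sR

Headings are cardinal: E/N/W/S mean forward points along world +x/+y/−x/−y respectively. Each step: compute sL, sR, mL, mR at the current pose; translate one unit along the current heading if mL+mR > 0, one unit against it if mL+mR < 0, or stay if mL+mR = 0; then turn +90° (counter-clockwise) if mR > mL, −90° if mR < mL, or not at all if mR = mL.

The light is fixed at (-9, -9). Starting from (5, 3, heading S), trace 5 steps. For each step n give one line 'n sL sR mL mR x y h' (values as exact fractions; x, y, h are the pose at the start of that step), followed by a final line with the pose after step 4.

0 16/37 80/101 -16/37 -2288/3737 5 3 S
1 160/221 160/377 -160/221 -3680/6409 5 4 W
2 20/53 40/61 -20/53 -1670/3233 6 4 S
3 32/53 160/433 -32/53 -11168/22949 6 5 W
4 80/241 16/29 -80/241 -3088/6989 7 5 S
final 7 6 W

n=0: pose=(5,3,S); sL=16/37, sR=80/101; mL=-16/37, mR=-2288/3737; mL+mR=-3904/3737 → advance -1; mR−mL=-672/3737 → turn -1·90°
n=1: pose=(5,4,W); sL=160/221, sR=160/377; mL=-160/221, mR=-3680/6409; mL+mR=-640/493 → advance -1; mR−mL=960/6409 → turn +1·90°
n=2: pose=(6,4,S); sL=20/53, sR=40/61; mL=-20/53, mR=-1670/3233; mL+mR=-2890/3233 → advance -1; mR−mL=-450/3233 → turn -1·90°
n=3: pose=(6,5,W); sL=32/53, sR=160/433; mL=-32/53, mR=-11168/22949; mL+mR=-25024/22949 → advance -1; mR−mL=2688/22949 → turn +1·90°
n=4: pose=(7,5,S); sL=80/241, sR=16/29; mL=-80/241, mR=-3088/6989; mL+mR=-5408/6989 → advance -1; mR−mL=-768/6989 → turn -1·90°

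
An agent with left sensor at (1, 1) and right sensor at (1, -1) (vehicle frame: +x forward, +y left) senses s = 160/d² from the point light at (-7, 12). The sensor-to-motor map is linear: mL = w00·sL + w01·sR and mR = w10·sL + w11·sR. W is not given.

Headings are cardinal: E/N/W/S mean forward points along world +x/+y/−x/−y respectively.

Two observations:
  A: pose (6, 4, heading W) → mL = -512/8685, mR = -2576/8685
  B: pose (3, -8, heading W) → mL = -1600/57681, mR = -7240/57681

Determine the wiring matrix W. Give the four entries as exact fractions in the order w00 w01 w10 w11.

1/2 -1/2 -1 1/2

obs A: pose=(6,4,W) → sL=32/45, sR=160/193, mL=-512/8685, mR=-2576/8685
obs B: pose=(3,-8,W) → sL=80/261, sR=80/221, mL=-1600/57681, mR=-7240/57681
sensor matrix S = [[32/45, 160/193], [80/261, 80/221]]; det S = 4096/1236937
solve [mL_A; mL_B] = S·[w00; w01] and [mR_A; mR_B] = S·[w10; w11]:
  w00 = 1/2, w01 = -1/2, w10 = -1, w11 = 1/2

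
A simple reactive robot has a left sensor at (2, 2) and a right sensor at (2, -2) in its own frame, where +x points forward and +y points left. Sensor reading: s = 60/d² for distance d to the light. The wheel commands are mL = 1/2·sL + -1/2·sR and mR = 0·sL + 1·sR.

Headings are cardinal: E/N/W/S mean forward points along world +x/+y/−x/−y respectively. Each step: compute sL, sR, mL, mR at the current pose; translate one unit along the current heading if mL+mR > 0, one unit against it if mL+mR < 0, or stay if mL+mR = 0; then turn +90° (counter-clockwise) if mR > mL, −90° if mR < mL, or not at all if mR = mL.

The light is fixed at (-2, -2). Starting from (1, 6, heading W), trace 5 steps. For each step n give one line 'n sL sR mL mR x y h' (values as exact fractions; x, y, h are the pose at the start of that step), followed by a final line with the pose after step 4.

0 60/37 60/101 1920/3737 60/101 1 6 W
1 15/13 5/3 -10/39 5/3 0 6 S
2 60/97 60/41 -1680/3977 60/41 0 5 E
3 30/41 30/53 180/2173 30/53 1 5 N
4 60/37 60/101 1920/3737 60/101 1 6 W
final 0 6 S

n=0: pose=(1,6,W); sL=60/37, sR=60/101; mL=1920/3737, mR=60/101; mL+mR=4140/3737 → advance +1; mR−mL=300/3737 → turn +1·90°
n=1: pose=(0,6,S); sL=15/13, sR=5/3; mL=-10/39, mR=5/3; mL+mR=55/39 → advance +1; mR−mL=25/13 → turn +1·90°
n=2: pose=(0,5,E); sL=60/97, sR=60/41; mL=-1680/3977, mR=60/41; mL+mR=4140/3977 → advance +1; mR−mL=7500/3977 → turn +1·90°
n=3: pose=(1,5,N); sL=30/41, sR=30/53; mL=180/2173, mR=30/53; mL+mR=1410/2173 → advance +1; mR−mL=1050/2173 → turn +1·90°
n=4: pose=(1,6,W); sL=60/37, sR=60/101; mL=1920/3737, mR=60/101; mL+mR=4140/3737 → advance +1; mR−mL=300/3737 → turn +1·90°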